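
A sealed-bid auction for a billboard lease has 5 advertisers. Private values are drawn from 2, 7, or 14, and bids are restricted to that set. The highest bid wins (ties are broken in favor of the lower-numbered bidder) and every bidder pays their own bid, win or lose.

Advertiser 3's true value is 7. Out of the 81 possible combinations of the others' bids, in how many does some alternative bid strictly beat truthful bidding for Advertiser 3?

Others bid (2, 2, 2, 14): truth gives -7; bid 2 gives -2 > -7. Violating.
Others bid (2, 2, 7, 14): truth gives -7; bid 2 gives -2 > -7. Violating.
Others bid (2, 2, 14, 2): truth gives -7; bid 2 gives -2 > -7. Violating.
Others bid (2, 2, 14, 7): truth gives -7; bid 2 gives -2 > -7. Violating.
Others bid (2, 2, 2, 2): truth gives 0; no alternative beats it.
Others bid (2, 2, 2, 7): truth gives 0; no alternative beats it.
(Checking all 81 profiles: 77 have a profitable deviation, 4 do not.)

77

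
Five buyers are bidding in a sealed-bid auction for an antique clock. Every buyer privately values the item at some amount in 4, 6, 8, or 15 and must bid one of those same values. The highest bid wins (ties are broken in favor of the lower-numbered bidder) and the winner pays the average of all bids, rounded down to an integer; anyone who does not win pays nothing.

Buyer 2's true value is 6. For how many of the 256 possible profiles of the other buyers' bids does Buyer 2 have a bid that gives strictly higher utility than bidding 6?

Others bid (4, 4, 4, 8): truth gives 0; bid 8 gives 1 > 0. Violating.
Others bid (4, 4, 8, 4): truth gives 0; bid 8 gives 1 > 0. Violating.
Others bid (4, 8, 4, 4): truth gives 0; bid 8 gives 1 > 0. Violating.
Others bid (6, 4, 4, 4): truth gives 0; bid 8 gives 1 > 0. Violating.
Others bid (4, 4, 4, 4): truth gives 2; no alternative beats it.
Others bid (4, 4, 4, 6): truth gives 2; no alternative beats it.
(Checking all 256 profiles: 7 have a profitable deviation, 249 do not.)

7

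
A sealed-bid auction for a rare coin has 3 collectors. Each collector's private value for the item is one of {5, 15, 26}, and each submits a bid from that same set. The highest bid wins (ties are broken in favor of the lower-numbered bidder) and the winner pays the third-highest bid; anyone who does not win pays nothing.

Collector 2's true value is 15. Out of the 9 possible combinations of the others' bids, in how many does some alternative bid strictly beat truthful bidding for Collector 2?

2

Others bid (5, 26): truth gives 0; bid 26 gives 10 > 0. Violating.
Others bid (15, 5): truth gives 0; bid 26 gives 10 > 0. Violating.
Others bid (5, 5): truth gives 10; no alternative beats it.
Others bid (5, 15): truth gives 10; no alternative beats it.
(Checking all 9 profiles: 2 have a profitable deviation, 7 do not.)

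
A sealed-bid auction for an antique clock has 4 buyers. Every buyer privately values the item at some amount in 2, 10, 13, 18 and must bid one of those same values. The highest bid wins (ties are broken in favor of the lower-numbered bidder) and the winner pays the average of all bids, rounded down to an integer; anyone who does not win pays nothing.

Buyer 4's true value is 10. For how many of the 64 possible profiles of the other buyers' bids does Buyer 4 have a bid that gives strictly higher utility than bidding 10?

9

Others bid (2, 2, 10): truth gives 0; bid 13 gives 4 > 0. Violating.
Others bid (2, 2, 13): truth gives 0; bid 18 gives 2 > 0. Violating.
Others bid (2, 10, 2): truth gives 0; bid 13 gives 4 > 0. Violating.
Others bid (2, 10, 10): truth gives 0; bid 13 gives 2 > 0. Violating.
Others bid (2, 2, 2): truth gives 6; no alternative beats it.
Others bid (2, 2, 18): truth gives 0; no alternative beats it.
(Checking all 64 profiles: 9 have a profitable deviation, 55 do not.)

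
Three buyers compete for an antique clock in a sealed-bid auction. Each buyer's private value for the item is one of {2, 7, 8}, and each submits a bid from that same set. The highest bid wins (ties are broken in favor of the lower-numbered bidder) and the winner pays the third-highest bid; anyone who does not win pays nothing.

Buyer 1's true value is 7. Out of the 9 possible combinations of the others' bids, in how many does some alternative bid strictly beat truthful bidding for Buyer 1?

Others bid (2, 8): truth gives 0; bid 8 gives 5 > 0. Violating.
Others bid (8, 2): truth gives 0; bid 8 gives 5 > 0. Violating.
Others bid (2, 2): truth gives 5; no alternative beats it.
Others bid (2, 7): truth gives 5; no alternative beats it.
(Checking all 9 profiles: 2 have a profitable deviation, 7 do not.)

2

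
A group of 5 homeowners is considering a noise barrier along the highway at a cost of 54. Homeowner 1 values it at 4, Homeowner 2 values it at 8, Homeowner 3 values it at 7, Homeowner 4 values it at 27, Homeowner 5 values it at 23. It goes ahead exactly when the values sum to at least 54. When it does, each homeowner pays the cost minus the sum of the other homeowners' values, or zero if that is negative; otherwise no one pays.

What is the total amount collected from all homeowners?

Total value 69 ≥ cost 54, so it is built.
Homeowner 1: others sum to 65; max(0, 54 - 65) = 0.
Homeowner 2: others sum to 61; max(0, 54 - 61) = 0.
Homeowner 3: others sum to 62; max(0, 54 - 62) = 0.
Homeowner 4: others sum to 42; max(0, 54 - 42) = 12.
Homeowner 5: others sum to 46; max(0, 54 - 46) = 8.
Total collected = 0 + 0 + 0 + 12 + 8 = 20.

20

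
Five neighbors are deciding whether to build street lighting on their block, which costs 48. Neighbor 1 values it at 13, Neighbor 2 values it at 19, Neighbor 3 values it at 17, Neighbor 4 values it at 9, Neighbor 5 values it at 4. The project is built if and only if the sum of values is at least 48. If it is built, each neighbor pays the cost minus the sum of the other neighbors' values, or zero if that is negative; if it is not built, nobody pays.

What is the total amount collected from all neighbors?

8

Total value 62 ≥ cost 48, so it is built.
Neighbor 1: others sum to 49; max(0, 48 - 49) = 0.
Neighbor 2: others sum to 43; max(0, 48 - 43) = 5.
Neighbor 3: others sum to 45; max(0, 48 - 45) = 3.
Neighbor 4: others sum to 53; max(0, 48 - 53) = 0.
Neighbor 5: others sum to 58; max(0, 48 - 58) = 0.
Total collected = 0 + 5 + 3 + 0 + 0 = 8.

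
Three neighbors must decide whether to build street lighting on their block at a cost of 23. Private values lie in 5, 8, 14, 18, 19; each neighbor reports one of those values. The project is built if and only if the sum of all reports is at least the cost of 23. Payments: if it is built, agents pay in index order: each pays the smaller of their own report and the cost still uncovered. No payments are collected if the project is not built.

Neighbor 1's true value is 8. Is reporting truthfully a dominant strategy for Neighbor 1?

Consider the case where Neighbor 2 reports 5 and Neighbor 3 reports 14.
Truthful report 8: project built, pays 8, utility 8 - 8 = 0.
Report 5 instead: project built, pays 5, utility 8 - 5 = 3.
Since 3 > 0, reporting 5 is strictly better here, so truthful reporting is not dominant.

No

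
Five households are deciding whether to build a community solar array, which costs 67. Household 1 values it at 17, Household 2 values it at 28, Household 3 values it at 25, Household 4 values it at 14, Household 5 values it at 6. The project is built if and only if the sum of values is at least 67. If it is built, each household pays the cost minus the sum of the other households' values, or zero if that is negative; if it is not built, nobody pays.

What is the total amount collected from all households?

Total value 90 ≥ cost 67, so it is built.
Household 1: others sum to 73; max(0, 67 - 73) = 0.
Household 2: others sum to 62; max(0, 67 - 62) = 5.
Household 3: others sum to 65; max(0, 67 - 65) = 2.
Household 4: others sum to 76; max(0, 67 - 76) = 0.
Household 5: others sum to 84; max(0, 67 - 84) = 0.
Total collected = 0 + 5 + 2 + 0 + 0 = 7.

7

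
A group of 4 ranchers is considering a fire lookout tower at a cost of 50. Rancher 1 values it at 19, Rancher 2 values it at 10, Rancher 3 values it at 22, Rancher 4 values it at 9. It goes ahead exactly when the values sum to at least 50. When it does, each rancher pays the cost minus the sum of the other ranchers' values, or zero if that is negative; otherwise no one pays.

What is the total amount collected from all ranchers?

21

Total value 60 ≥ cost 50, so it is built.
Rancher 1: others sum to 41; max(0, 50 - 41) = 9.
Rancher 2: others sum to 50; max(0, 50 - 50) = 0.
Rancher 3: others sum to 38; max(0, 50 - 38) = 12.
Rancher 4: others sum to 51; max(0, 50 - 51) = 0.
Total collected = 9 + 0 + 12 + 0 = 21.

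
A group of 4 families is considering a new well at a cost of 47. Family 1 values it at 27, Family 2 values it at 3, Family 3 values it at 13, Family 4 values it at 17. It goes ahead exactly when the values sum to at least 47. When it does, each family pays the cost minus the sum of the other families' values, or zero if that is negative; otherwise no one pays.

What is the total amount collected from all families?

Total value 60 ≥ cost 47, so it is built.
Family 1: others sum to 33; max(0, 47 - 33) = 14.
Family 2: others sum to 57; max(0, 47 - 57) = 0.
Family 3: others sum to 47; max(0, 47 - 47) = 0.
Family 4: others sum to 43; max(0, 47 - 43) = 4.
Total collected = 14 + 0 + 0 + 4 = 18.

18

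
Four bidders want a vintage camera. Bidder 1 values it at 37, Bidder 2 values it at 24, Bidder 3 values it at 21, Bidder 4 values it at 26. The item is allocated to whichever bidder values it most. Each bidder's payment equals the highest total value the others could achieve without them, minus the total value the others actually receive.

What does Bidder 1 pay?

Bidder 1 has the highest value and receives the item.
Without Bidder 1, the item would go to the next-highest value, 26, so the others could achieve 26.
With Bidder 1 present and winning, the others receive nothing, so their total is 0.
Payment = 26 - 0 = 26.

26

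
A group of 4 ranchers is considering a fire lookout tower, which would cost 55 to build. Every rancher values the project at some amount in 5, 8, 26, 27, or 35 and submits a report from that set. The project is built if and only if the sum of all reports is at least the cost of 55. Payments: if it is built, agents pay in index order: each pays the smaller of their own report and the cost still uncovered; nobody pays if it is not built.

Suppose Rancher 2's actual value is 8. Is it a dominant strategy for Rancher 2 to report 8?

Consider the case where Rancher 1 reports 5, Rancher 3 reports 26 and Rancher 4 reports 26.
Truthful report 8: project built, pays 8, utility 8 - 8 = 0.
Report 5 instead: project built, pays 5, utility 8 - 5 = 3.
Since 3 > 0, reporting 5 is strictly better here, so truthful reporting is not dominant.

No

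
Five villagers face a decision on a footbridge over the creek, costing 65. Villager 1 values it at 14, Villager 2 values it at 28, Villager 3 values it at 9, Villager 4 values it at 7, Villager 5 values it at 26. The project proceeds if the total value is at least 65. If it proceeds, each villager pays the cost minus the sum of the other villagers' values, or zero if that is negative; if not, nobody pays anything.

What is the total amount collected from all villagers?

Total value 84 ≥ cost 65, so it is built.
Villager 1: others sum to 70; max(0, 65 - 70) = 0.
Villager 2: others sum to 56; max(0, 65 - 56) = 9.
Villager 3: others sum to 75; max(0, 65 - 75) = 0.
Villager 4: others sum to 77; max(0, 65 - 77) = 0.
Villager 5: others sum to 58; max(0, 65 - 58) = 7.
Total collected = 0 + 9 + 0 + 0 + 7 = 16.

16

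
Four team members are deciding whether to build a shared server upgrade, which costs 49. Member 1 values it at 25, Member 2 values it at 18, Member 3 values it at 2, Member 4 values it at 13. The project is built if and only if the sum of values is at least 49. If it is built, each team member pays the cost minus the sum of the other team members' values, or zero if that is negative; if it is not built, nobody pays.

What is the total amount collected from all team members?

Total value 58 ≥ cost 49, so it is built.
Member 1: others sum to 33; max(0, 49 - 33) = 16.
Member 2: others sum to 40; max(0, 49 - 40) = 9.
Member 3: others sum to 56; max(0, 49 - 56) = 0.
Member 4: others sum to 45; max(0, 49 - 45) = 4.
Total collected = 16 + 9 + 0 + 4 = 29.

29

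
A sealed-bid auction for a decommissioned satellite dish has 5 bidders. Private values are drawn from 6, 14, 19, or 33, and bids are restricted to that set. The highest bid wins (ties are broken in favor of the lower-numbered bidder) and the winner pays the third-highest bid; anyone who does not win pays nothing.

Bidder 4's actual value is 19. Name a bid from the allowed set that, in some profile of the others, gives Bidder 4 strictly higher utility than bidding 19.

33

Suppose Bidder 1 bids 6, Bidder 2 bids 6, Bidder 3 bids 6 and Bidder 5 bids 33.
Bid 19: loses, pays 0, utility 0.
Bid 33: wins, pays 6, utility 19 - 6 = 13.
So bidding 33 beats truth here (13 > 0).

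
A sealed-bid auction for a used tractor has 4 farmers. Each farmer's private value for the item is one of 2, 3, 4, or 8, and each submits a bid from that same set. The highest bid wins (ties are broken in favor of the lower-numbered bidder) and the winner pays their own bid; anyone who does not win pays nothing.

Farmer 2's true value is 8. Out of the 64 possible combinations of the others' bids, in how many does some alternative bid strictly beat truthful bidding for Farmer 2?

18

Others bid (2, 2, 2): truth gives 0; bid 3 gives 5 > 0. Violating.
Others bid (2, 2, 3): truth gives 0; bid 3 gives 5 > 0. Violating.
Others bid (2, 2, 4): truth gives 0; bid 4 gives 4 > 0. Violating.
Others bid (2, 3, 2): truth gives 0; bid 3 gives 5 > 0. Violating.
Others bid (2, 2, 8): truth gives 0; no alternative beats it.
Others bid (2, 3, 8): truth gives 0; no alternative beats it.
(Checking all 64 profiles: 18 have a profitable deviation, 46 do not.)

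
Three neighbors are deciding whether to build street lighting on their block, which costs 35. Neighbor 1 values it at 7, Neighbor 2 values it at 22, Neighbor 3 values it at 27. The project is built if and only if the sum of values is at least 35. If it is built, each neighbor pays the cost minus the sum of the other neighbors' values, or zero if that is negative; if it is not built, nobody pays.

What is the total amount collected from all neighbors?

7

Total value 56 ≥ cost 35, so it is built.
Neighbor 1: others sum to 49; max(0, 35 - 49) = 0.
Neighbor 2: others sum to 34; max(0, 35 - 34) = 1.
Neighbor 3: others sum to 29; max(0, 35 - 29) = 6.
Total collected = 0 + 1 + 6 = 7.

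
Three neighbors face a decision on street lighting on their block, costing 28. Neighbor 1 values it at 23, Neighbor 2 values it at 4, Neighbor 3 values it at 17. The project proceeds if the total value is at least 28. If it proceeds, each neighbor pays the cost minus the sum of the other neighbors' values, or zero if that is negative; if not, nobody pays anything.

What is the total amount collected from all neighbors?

8

Total value 44 ≥ cost 28, so it is built.
Neighbor 1: others sum to 21; max(0, 28 - 21) = 7.
Neighbor 2: others sum to 40; max(0, 28 - 40) = 0.
Neighbor 3: others sum to 27; max(0, 28 - 27) = 1.
Total collected = 7 + 0 + 1 = 8.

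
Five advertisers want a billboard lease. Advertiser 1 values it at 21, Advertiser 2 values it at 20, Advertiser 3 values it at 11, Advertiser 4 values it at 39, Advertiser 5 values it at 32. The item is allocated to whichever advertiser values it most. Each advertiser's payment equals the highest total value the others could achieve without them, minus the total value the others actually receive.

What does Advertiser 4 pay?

32

Advertiser 4 has the highest value and receives the item.
Without Advertiser 4, the item would go to the next-highest value, 32, so the others could achieve 32.
With Advertiser 4 present and winning, the others receive nothing, so their total is 0.
Payment = 32 - 0 = 32.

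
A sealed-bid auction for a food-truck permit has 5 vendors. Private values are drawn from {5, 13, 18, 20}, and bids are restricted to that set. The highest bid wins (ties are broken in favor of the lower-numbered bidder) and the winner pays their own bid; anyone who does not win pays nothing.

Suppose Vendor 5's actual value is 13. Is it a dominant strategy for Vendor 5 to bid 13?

Yes

Check each profile of the others' bids and compare truth against every alternative bid.
Others bid (5, 5, 5, 5): truth gives 0, best alternative gives 0.
Others bid (5, 5, 5, 13): truth gives 0, best alternative gives 0.
Others bid (5, 5, 5, 18): truth gives 0, best alternative gives 0.
Others bid (5, 5, 5, 20): truth gives 0, best alternative gives 0.
Others bid (5, 5, 13, 5): truth gives 0, best alternative gives 0.
Others bid (5, 5, 13, 13): truth gives 0, best alternative gives 0.
(Remaining 250 profiles checked similarly; truth is weakly best in each.)
In every case the truthful bid is at least as good as any alternative, so it is a dominant strategy.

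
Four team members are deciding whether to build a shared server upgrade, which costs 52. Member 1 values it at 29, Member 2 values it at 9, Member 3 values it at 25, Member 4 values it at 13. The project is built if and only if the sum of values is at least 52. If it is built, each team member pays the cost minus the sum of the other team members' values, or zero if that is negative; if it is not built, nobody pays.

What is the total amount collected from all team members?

Total value 76 ≥ cost 52, so it is built.
Member 1: others sum to 47; max(0, 52 - 47) = 5.
Member 2: others sum to 67; max(0, 52 - 67) = 0.
Member 3: others sum to 51; max(0, 52 - 51) = 1.
Member 4: others sum to 63; max(0, 52 - 63) = 0.
Total collected = 5 + 0 + 1 + 0 = 6.

6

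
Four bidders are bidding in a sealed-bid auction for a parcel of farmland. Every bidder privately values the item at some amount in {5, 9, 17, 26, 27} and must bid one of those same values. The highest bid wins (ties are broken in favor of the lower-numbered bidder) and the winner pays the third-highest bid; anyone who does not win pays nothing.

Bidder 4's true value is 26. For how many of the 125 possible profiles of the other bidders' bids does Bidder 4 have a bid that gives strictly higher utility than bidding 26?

27

Others bid (5, 5, 26): truth gives 0; bid 27 gives 21 > 0. Violating.
Others bid (5, 9, 26): truth gives 0; bid 27 gives 17 > 0. Violating.
Others bid (5, 17, 26): truth gives 0; bid 27 gives 9 > 0. Violating.
Others bid (5, 26, 5): truth gives 0; bid 27 gives 21 > 0. Violating.
Others bid (5, 5, 5): truth gives 21; no alternative beats it.
Others bid (5, 5, 9): truth gives 21; no alternative beats it.
(Checking all 125 profiles: 27 have a profitable deviation, 98 do not.)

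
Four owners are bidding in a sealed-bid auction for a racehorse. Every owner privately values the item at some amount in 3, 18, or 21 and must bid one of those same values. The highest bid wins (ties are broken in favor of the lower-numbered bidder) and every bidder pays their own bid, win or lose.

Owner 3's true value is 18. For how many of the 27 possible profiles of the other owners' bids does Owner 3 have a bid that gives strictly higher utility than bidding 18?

Others bid (3, 3, 21): truth gives -18; bid 3 gives -3 > -18. Violating.
Others bid (3, 18, 3): truth gives -18; bid 3 gives -3 > -18. Violating.
Others bid (3, 18, 18): truth gives -18; bid 3 gives -3 > -18. Violating.
Others bid (3, 18, 21): truth gives -18; bid 3 gives -3 > -18. Violating.
Others bid (3, 3, 3): truth gives 0; no alternative beats it.
Others bid (3, 3, 18): truth gives 0; no alternative beats it.
(Checking all 27 profiles: 25 have a profitable deviation, 2 do not.)

25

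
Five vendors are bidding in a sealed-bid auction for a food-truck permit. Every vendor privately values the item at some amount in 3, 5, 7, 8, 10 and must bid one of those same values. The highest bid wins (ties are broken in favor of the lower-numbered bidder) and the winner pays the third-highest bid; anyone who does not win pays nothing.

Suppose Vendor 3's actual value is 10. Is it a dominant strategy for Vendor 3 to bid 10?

Check each profile of the others' bids and compare truth against every alternative bid.
Others bid (3, 3, 3, 10): truth gives 7, best alternative gives 0.
Others bid (3, 3, 10, 3): truth gives 7, best alternative gives 0.
Others bid (3, 8, 3, 3): truth gives 7, best alternative gives 0.
Others bid (8, 3, 3, 3): truth gives 7, best alternative gives 0.
Others bid (3, 3, 5, 10): truth gives 5, best alternative gives 0.
Others bid (3, 3, 10, 5): truth gives 5, best alternative gives 0.
(Remaining 619 profiles checked similarly; truth is weakly best in each.)
In every case the truthful bid is at least as good as any alternative, so it is a dominant strategy.

Yes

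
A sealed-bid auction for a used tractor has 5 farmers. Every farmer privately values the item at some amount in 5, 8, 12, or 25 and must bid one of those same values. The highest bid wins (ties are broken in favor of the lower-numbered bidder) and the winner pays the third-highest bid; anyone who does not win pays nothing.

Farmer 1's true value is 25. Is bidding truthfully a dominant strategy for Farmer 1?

Yes

Check each profile of the others' bids and compare truth against every alternative bid.
Others bid (5, 5, 5, 25): truth gives 20, best alternative gives 0.
Others bid (5, 5, 25, 5): truth gives 20, best alternative gives 0.
Others bid (5, 25, 5, 5): truth gives 20, best alternative gives 0.
Others bid (25, 5, 5, 5): truth gives 20, best alternative gives 0.
Others bid (5, 5, 8, 25): truth gives 17, best alternative gives 0.
Others bid (5, 5, 25, 8): truth gives 17, best alternative gives 0.
(Remaining 250 profiles checked similarly; truth is weakly best in each.)
In every case the truthful bid is at least as good as any alternative, so it is a dominant strategy.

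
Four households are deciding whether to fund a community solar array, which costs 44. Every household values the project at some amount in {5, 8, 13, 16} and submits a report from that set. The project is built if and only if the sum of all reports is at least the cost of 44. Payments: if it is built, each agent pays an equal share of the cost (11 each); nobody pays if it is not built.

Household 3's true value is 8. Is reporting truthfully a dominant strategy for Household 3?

No

Consider the case where Household 1 reports 5, Household 2 reports 16 and Household 4 reports 16.
Truthful report 8: project built, pays 11, utility 8 - 11 = -3.
Report 5 instead: project not built, utility 0.
Since 0 > -3, reporting 5 is strictly better here, so truthful reporting is not dominant.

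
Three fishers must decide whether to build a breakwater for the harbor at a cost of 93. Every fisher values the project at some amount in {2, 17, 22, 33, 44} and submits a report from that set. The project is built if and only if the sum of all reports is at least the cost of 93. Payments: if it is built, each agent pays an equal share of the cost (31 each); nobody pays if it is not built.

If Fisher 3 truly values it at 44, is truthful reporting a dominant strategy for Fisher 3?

Yes

Check each profile of the others' reports and compare truth against every alternative report.
Others report (17, 33): truth gives 13, best alternative gives 0.
Others report (22, 33): truth gives 13, best alternative gives 0.
Others report (33, 17): truth gives 13, best alternative gives 0.
Others report (33, 22): truth gives 13, best alternative gives 0.
Others report (17, 44): truth gives 13, best alternative gives 13.
Others report (22, 44): truth gives 13, best alternative gives 13.
(Remaining 19 profiles checked similarly; truth is weakly best in each.)
In every case the truthful report is at least as good as any alternative, so it is a dominant strategy.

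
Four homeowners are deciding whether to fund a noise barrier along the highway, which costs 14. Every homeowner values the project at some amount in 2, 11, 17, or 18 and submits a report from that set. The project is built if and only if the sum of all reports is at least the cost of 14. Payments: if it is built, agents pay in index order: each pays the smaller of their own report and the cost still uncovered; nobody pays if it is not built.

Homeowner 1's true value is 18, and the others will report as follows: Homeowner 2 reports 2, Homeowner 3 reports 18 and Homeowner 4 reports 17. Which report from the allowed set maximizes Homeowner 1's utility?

Report 2: project built, pays 2, utility 18 - 2 = 16.
Report 11: project built, pays 11, utility 18 - 11 = 7.
Report 17: project built, pays 14, utility 18 - 14 = 4.
Report 18: project built, pays 14, utility 18 - 14 = 4.
The best choice is 2 with utility 16.

2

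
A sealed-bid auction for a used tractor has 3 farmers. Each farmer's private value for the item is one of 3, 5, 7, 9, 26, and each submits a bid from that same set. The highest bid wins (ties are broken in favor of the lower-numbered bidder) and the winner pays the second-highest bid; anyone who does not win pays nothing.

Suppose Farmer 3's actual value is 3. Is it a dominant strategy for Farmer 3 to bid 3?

Yes

Check each profile of the others' bids and compare truth against every alternative bid.
Others bid (3, 3): truth gives 0, best alternative gives 0.
Others bid (3, 5): truth gives 0, best alternative gives 0.
Others bid (3, 7): truth gives 0, best alternative gives 0.
Others bid (3, 9): truth gives 0, best alternative gives 0.
Others bid (3, 26): truth gives 0, best alternative gives 0.
Others bid (5, 3): truth gives 0, best alternative gives 0.
(Remaining 19 profiles checked similarly; truth is weakly best in each.)
In every case the truthful bid is at least as good as any alternative, so it is a dominant strategy.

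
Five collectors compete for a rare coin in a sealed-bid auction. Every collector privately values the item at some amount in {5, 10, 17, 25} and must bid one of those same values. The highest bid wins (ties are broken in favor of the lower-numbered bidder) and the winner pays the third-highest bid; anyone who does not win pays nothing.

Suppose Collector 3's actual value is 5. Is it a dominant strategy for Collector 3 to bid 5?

Yes

Check each profile of the others' bids and compare truth against every alternative bid.
Others bid (5, 5, 10, 10): truth gives 0, best alternative gives -5.
Others bid (5, 5, 5, 5): truth gives 0, best alternative gives 0.
Others bid (5, 5, 5, 10): truth gives 0, best alternative gives 0.
Others bid (5, 5, 5, 17): truth gives 0, best alternative gives 0.
Others bid (5, 5, 5, 25): truth gives 0, best alternative gives 0.
Others bid (5, 5, 10, 5): truth gives 0, best alternative gives 0.
(Remaining 250 profiles checked similarly; truth is weakly best in each.)
In every case the truthful bid is at least as good as any alternative, so it is a dominant strategy.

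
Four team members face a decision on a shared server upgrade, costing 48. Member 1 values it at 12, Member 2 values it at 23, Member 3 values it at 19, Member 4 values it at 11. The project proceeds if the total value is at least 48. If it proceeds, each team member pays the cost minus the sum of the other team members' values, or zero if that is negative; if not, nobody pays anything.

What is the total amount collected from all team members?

Total value 65 ≥ cost 48, so it is built.
Member 1: others sum to 53; max(0, 48 - 53) = 0.
Member 2: others sum to 42; max(0, 48 - 42) = 6.
Member 3: others sum to 46; max(0, 48 - 46) = 2.
Member 4: others sum to 54; max(0, 48 - 54) = 0.
Total collected = 0 + 6 + 2 + 0 = 8.

8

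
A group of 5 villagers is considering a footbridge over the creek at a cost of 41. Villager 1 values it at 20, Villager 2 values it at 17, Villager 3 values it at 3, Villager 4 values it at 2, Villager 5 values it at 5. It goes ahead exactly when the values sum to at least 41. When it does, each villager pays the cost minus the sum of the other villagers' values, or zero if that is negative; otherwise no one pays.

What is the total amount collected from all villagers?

25

Total value 47 ≥ cost 41, so it is built.
Villager 1: others sum to 27; max(0, 41 - 27) = 14.
Villager 2: others sum to 30; max(0, 41 - 30) = 11.
Villager 3: others sum to 44; max(0, 41 - 44) = 0.
Villager 4: others sum to 45; max(0, 41 - 45) = 0.
Villager 5: others sum to 42; max(0, 41 - 42) = 0.
Total collected = 14 + 11 + 0 + 0 + 0 = 25.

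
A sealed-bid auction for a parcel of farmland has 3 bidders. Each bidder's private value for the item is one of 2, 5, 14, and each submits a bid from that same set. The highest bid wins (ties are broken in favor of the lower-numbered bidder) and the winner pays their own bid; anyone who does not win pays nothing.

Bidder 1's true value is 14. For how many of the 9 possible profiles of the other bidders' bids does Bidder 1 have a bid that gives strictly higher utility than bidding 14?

4

Others bid (2, 2): truth gives 0; bid 2 gives 12 > 0. Violating.
Others bid (2, 5): truth gives 0; bid 5 gives 9 > 0. Violating.
Others bid (5, 2): truth gives 0; bid 5 gives 9 > 0. Violating.
Others bid (5, 5): truth gives 0; bid 5 gives 9 > 0. Violating.
Others bid (2, 14): truth gives 0; no alternative beats it.
Others bid (5, 14): truth gives 0; no alternative beats it.
(Checking all 9 profiles: 4 have a profitable deviation, 5 do not.)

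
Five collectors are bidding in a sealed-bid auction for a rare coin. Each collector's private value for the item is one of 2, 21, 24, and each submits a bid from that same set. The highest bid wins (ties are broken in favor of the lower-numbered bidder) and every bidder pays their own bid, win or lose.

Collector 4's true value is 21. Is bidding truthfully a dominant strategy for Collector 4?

Consider the case where Collector 1 bids 2, Collector 2 bids 2, Collector 3 bids 2 and Collector 5 bids 24.
Truthful bid 21: loses but pays 21, utility -21.
Bid 2 instead: loses but pays 2, utility -2.
Since -2 > -21, bidding 2 is strictly better here, so truthful bidding is not dominant.

No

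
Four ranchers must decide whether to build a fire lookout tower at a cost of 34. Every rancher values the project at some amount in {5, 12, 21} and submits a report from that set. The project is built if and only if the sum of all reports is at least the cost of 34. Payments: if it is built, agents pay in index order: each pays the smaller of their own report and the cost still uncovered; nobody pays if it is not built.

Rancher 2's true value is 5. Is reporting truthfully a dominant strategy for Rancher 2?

Check each profile of the others' reports and compare truth against every alternative report.
Others report (5, 5, 12): truth gives 0, best alternative gives -7.
Others report (5, 5, 21): truth gives 0, best alternative gives -7.
Others report (5, 12, 5): truth gives 0, best alternative gives -7.
Others report (5, 12, 12): truth gives 0, best alternative gives -7.
Others report (5, 12, 21): truth gives 0, best alternative gives -7.
Others report (5, 21, 5): truth gives 0, best alternative gives -7.
(Remaining 21 profiles checked similarly; truth is weakly best in each.)
In every case the truthful report is at least as good as any alternative, so it is a dominant strategy.

Yes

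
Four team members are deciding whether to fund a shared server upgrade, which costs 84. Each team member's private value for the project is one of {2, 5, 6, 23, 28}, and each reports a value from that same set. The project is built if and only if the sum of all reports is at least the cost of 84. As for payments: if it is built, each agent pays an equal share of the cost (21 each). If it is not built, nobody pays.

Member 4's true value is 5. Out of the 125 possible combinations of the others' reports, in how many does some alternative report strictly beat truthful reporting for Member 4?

Others report (23, 28, 28): truth gives -16; report 2 gives 0 > -16. Violating.
Others report (28, 23, 28): truth gives -16; report 2 gives 0 > -16. Violating.
Others report (28, 28, 23): truth gives -16; report 2 gives 0 > -16. Violating.
Others report (2, 2, 2): truth gives 0; no alternative beats it.
Others report (2, 2, 5): truth gives 0; no alternative beats it.
(Checking all 125 profiles: 3 have a profitable deviation, 122 do not.)

3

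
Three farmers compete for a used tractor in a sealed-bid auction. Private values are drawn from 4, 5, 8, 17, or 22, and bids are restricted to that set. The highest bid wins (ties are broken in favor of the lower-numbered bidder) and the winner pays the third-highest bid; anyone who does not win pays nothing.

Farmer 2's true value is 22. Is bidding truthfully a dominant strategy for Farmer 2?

Check each profile of the others' bids and compare truth against every alternative bid.
Others bid (4, 22): truth gives 18, best alternative gives 0.
Others bid (17, 4): truth gives 18, best alternative gives 0.
Others bid (5, 22): truth gives 17, best alternative gives 0.
Others bid (17, 5): truth gives 17, best alternative gives 0.
Others bid (8, 22): truth gives 14, best alternative gives 0.
Others bid (17, 8): truth gives 14, best alternative gives 0.
(Remaining 19 profiles checked similarly; truth is weakly best in each.)
In every case the truthful bid is at least as good as any alternative, so it is a dominant strategy.

Yes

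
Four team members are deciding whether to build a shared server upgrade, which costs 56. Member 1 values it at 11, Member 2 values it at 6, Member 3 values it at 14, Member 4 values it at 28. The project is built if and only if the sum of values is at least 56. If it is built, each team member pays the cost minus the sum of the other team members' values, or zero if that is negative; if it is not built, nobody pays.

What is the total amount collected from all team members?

47

Total value 59 ≥ cost 56, so it is built.
Member 1: others sum to 48; max(0, 56 - 48) = 8.
Member 2: others sum to 53; max(0, 56 - 53) = 3.
Member 3: others sum to 45; max(0, 56 - 45) = 11.
Member 4: others sum to 31; max(0, 56 - 31) = 25.
Total collected = 8 + 3 + 11 + 25 = 47.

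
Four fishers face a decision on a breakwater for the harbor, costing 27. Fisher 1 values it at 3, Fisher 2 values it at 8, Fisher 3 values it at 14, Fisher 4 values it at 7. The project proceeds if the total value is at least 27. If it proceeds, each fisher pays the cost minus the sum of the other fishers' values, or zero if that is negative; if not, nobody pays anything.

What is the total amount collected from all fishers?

14

Total value 32 ≥ cost 27, so it is built.
Fisher 1: others sum to 29; max(0, 27 - 29) = 0.
Fisher 2: others sum to 24; max(0, 27 - 24) = 3.
Fisher 3: others sum to 18; max(0, 27 - 18) = 9.
Fisher 4: others sum to 25; max(0, 27 - 25) = 2.
Total collected = 0 + 3 + 9 + 2 = 14.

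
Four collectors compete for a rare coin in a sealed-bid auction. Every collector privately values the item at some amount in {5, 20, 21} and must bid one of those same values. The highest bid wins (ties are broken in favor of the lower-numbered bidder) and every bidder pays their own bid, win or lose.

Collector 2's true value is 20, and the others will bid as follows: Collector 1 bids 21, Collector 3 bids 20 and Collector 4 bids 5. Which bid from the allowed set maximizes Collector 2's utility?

5

Bid 5: loses but pays 5, utility -5.
Bid 20: loses but pays 20, utility -20.
Bid 21: loses but pays 21, utility -21.
The best choice is 5 with utility -5.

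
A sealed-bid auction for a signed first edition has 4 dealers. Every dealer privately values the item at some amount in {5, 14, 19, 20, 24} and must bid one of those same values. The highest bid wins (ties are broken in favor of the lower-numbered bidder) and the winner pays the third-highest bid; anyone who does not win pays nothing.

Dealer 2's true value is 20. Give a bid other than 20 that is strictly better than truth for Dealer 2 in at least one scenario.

24

Suppose Dealer 1 bids 5, Dealer 3 bids 5 and Dealer 4 bids 24.
Bid 20: loses, pays 0, utility 0.
Bid 24: wins, pays 5, utility 20 - 5 = 15.
So bidding 24 beats truth here (15 > 0).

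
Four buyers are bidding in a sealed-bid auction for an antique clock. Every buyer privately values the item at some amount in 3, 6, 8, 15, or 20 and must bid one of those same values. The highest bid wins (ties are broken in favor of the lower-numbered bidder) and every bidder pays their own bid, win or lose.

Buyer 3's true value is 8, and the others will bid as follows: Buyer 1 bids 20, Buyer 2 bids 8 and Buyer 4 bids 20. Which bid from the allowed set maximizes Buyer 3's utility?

Bid 3: loses but pays 3, utility -3.
Bid 6: loses but pays 6, utility -6.
Bid 8: loses but pays 8, utility -8.
Bid 15: loses but pays 15, utility -15.
Bid 20: loses but pays 20, utility -20.
The best choice is 3 with utility -3.

3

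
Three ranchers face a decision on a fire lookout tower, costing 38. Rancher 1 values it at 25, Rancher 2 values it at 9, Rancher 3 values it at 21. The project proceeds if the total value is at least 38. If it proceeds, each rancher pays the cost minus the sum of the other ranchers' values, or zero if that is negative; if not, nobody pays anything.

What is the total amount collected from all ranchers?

Total value 55 ≥ cost 38, so it is built.
Rancher 1: others sum to 30; max(0, 38 - 30) = 8.
Rancher 2: others sum to 46; max(0, 38 - 46) = 0.
Rancher 3: others sum to 34; max(0, 38 - 34) = 4.
Total collected = 8 + 0 + 4 = 12.

12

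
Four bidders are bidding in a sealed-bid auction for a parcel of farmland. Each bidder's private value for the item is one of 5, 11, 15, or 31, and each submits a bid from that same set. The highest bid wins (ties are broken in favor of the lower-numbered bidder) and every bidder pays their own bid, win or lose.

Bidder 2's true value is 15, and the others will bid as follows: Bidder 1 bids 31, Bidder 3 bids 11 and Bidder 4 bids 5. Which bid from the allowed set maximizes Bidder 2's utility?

Bid 5: loses but pays 5, utility -5.
Bid 11: loses but pays 11, utility -11.
Bid 15: loses but pays 15, utility -15.
Bid 31: loses but pays 31, utility -31.
The best choice is 5 with utility -5.

5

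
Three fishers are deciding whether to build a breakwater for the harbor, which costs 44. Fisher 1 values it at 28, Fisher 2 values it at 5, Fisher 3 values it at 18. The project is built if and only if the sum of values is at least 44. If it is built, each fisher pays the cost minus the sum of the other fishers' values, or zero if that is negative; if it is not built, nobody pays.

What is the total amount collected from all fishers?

Total value 51 ≥ cost 44, so it is built.
Fisher 1: others sum to 23; max(0, 44 - 23) = 21.
Fisher 2: others sum to 46; max(0, 44 - 46) = 0.
Fisher 3: others sum to 33; max(0, 44 - 33) = 11.
Total collected = 21 + 0 + 11 = 32.

32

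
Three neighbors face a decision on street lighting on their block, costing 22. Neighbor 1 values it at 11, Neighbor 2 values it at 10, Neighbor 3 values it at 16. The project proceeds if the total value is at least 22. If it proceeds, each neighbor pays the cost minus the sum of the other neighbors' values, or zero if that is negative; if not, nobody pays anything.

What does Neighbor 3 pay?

Total value 37 ≥ cost 22, so the project is built.
The other neighbors' values sum to 21.
Cost minus that sum is 22 - 21 = 1.

1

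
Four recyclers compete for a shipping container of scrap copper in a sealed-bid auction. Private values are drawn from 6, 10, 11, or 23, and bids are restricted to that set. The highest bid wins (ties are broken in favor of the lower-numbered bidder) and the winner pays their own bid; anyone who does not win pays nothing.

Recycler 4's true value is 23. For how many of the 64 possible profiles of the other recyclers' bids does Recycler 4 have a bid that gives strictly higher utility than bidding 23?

Others bid (6, 6, 6): truth gives 0; bid 10 gives 13 > 0. Violating.
Others bid (6, 6, 10): truth gives 0; bid 11 gives 12 > 0. Violating.
Others bid (6, 10, 6): truth gives 0; bid 11 gives 12 > 0. Violating.
Others bid (6, 10, 10): truth gives 0; bid 11 gives 12 > 0. Violating.
Others bid (6, 6, 11): truth gives 0; no alternative beats it.
Others bid (6, 6, 23): truth gives 0; no alternative beats it.
(Checking all 64 profiles: 8 have a profitable deviation, 56 do not.)

8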